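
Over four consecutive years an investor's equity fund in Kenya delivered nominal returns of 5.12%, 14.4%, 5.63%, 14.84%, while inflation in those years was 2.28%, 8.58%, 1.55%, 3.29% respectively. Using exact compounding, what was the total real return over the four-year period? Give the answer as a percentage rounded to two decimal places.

25.23%

Nominal growth factor = 1.0512 × 1.1440 × 1.0563 × 1.1484 = 1.458787
Price-level growth factor = 1.0228 × 1.0858 × 1.0155 × 1.0329 = 1.164873
Real growth factor = 1.458787 / 1.164873 = 1.252314
Total real return = 1.252314 − 1 → 25.23%.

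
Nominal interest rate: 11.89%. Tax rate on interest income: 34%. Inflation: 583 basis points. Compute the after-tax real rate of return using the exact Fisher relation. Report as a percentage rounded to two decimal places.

1.91%

After-tax nominal return = 11.89% × (1 − 0.34) = 7.8474%.
1 + r = 1.078474 / 1.05830 = 1.019063
After-tax real rate = 1.019063 − 1 → 1.91%.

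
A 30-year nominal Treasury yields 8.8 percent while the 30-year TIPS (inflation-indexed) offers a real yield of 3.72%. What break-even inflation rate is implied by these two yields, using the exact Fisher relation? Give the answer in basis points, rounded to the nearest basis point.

490 basis points

(1 + π) = (1 + i)/(1 + r) = 1.08800 / 1.03720 = 1.048978
Break-even inflation = 1.048978 − 1 → 490 basis points.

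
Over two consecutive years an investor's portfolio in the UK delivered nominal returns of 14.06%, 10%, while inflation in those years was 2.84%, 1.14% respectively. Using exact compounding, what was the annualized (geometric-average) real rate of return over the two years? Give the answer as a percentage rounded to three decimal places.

9.830%

Nominal growth factor = 1.1406 × 1.1000 = 1.25466000
Price-level growth factor = 1.0284 × 1.0114 = 1.04012376
Real growth factor = 1.25466000 / 1.04012376 = 1.20626030
Annualized real rate = 1.20626030^(1/2) − 1 = 9.8299% → 9.830%.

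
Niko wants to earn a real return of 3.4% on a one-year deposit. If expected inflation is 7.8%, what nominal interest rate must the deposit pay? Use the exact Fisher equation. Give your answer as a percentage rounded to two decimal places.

11.47%

(1 + i) = (1 + r)(1 + π) = 1.03400 × 1.07800 = 1.114652
i = 1.114652 − 1, so the required nominal rate is 11.47%.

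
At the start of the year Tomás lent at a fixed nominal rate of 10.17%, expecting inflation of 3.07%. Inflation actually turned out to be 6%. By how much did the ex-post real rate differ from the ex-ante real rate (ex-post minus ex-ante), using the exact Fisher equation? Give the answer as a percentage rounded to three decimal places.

Ex-ante: (1 + 0.1017)/(1 + 0.0307) − 1 = 6.8885%
Ex-post: (1 + 0.1017)/(1 + 0.0600) − 1 = 3.9340%
Difference (ex-post − ex-ante) = -2.9546% → -2.955%.

-2.955%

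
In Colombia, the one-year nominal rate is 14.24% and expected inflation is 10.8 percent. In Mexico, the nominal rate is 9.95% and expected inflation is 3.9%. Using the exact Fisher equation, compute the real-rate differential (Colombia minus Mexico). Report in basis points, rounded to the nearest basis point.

Colombia: (1 + 0.1424)/(1 + 0.1080) − 1 = 3.1047%
Mexico: (1 + 0.0995)/(1 + 0.0390) − 1 = 5.8229%
Differential = 3.1047% − 5.8229% = -2.7182% → -272 basis points.

-272 basis points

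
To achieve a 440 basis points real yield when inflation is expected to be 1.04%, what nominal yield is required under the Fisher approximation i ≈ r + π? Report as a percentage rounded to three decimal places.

5.440%

i ≈ r + π = 4.4% + 1.04% = 5.440%.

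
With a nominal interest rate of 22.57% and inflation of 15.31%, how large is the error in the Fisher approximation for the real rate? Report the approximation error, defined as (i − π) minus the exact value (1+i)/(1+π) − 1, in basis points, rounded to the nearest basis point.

96 basis points

Approximate: r ≈ 22.570% − 15.310% = 7.2600%
Exact: (1 + 0.2257)/(1 + 0.1531) − 1 = 6.2961%
Error = 7.2600% − 6.2961% = 0.9639% → 96 basis points.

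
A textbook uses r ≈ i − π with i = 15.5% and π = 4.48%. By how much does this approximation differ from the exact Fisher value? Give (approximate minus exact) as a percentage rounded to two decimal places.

Approximate: r ≈ 15.500% − 4.480% = 11.0200%
Exact: (1 + 0.1550)/(1 + 0.0448) − 1 = 10.5475%
Error = 11.0200% − 10.5475% = 0.4725% → 0.47%.

0.47%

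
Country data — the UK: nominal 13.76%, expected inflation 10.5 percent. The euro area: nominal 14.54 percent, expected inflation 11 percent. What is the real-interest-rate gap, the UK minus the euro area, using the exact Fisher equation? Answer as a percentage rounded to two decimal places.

-0.24%

The UK: (1 + 0.1376)/(1 + 0.1050) − 1 = 2.9502%
The euro area: (1 + 0.1454)/(1 + 0.1100) − 1 = 3.1892%
Differential = 2.9502% − 3.1892% = -0.2390% → -0.24%.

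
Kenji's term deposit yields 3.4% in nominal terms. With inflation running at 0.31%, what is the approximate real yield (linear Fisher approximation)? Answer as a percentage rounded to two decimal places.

r ≈ i − π = 3.4% − 0.31% = 3.09%.

3.09%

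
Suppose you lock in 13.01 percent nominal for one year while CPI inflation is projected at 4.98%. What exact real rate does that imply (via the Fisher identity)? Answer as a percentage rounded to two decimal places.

By the Fisher identity, 1 + r = (1 + i)/(1 + π).
1 + r = 1.13010 / 1.04980 = 1.076491
r = 1.076491 − 1 = 7.6491%, i.e. 7.65%.

7.65%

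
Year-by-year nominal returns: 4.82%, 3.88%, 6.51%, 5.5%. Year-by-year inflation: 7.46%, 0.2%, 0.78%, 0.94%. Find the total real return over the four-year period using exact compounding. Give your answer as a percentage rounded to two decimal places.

11.70%

Nominal growth factor = 1.0482 × 1.0388 × 1.0651 × 1.0550 = 1.223542
Price-level growth factor = 1.0746 × 1.0020 × 1.0078 × 1.0094 = 1.095348
Real growth factor = 1.223542 / 1.095348 = 1.117035
Total real return = 1.117035 − 1 → 11.70%.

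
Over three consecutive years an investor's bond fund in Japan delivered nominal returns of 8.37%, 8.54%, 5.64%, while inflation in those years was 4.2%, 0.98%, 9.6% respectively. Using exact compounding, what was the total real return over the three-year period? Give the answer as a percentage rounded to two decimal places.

Nominal growth factor = 1.0837 × 1.0854 × 1.0564 = 1.242588
Price-level growth factor = 1.0420 × 1.0098 × 1.0960 = 1.153224
Real growth factor = 1.242588 / 1.153224 = 1.077491
Total real return = 1.077491 − 1 → 7.75%.

7.75%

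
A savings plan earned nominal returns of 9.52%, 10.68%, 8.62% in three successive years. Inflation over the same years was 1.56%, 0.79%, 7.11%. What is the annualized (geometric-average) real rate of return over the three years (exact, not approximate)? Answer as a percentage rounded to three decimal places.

6.292%

Nominal growth factor = 1.0952 × 1.1068 × 1.0862 = 1.31665619
Price-level growth factor = 1.0156 × 1.0079 × 1.0711 = 1.09640285
Real growth factor = 1.31665619 / 1.09640285 = 1.20088723
Annualized real rate = 1.20088723^(1/3) − 1 = 6.2920% → 6.292%.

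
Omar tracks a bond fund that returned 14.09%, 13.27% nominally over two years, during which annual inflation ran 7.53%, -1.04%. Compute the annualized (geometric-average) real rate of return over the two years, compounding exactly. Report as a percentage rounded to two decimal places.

10.20%

Nominal growth factor = 1.1409 × 1.1327 = 1.29229743
Price-level growth factor = 1.0753 × 0.9896 = 1.06411688
Real growth factor = 1.29229743 / 1.06411688 = 1.21443185
Annualized real rate = 1.21443185^(1/2) − 1 = 10.2013% → 10.20%.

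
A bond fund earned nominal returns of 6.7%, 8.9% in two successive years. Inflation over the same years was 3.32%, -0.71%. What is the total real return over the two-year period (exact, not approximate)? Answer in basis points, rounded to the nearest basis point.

Nominal growth factor = 1.0670 × 1.0890 = 1.161963
Price-level growth factor = 1.0332 × 0.9929 = 1.025864
Real growth factor = 1.161963 / 1.025864 = 1.132667
Total real return = 1.132667 − 1 → 1327 basis points.

1327 basis points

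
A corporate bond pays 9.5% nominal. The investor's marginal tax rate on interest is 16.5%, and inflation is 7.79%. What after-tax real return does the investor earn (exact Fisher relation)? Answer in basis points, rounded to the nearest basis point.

13 basis points

After-tax nominal return = 9.5% × (1 − 0.165) = 7.9325%.
1 + r = 1.079325 / 1.07790 = 1.001322
After-tax real rate = 1.001322 − 1 → 13 basis points.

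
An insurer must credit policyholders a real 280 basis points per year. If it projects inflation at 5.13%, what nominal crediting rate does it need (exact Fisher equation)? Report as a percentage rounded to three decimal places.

8.074%

(1 + i) = (1 + r)(1 + π) = 1.02800 × 1.05130 = 1.0807364
i = 1.0807364 − 1, so the required nominal rate is 8.074%.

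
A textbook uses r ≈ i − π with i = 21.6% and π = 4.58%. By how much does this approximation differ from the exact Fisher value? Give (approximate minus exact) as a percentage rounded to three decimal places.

Approximate: r ≈ 21.600% − 4.580% = 17.0200%
Exact: (1 + 0.2160)/(1 + 0.0458) − 1 = 16.2746%
Error = 17.0200% − 16.2746% = 0.7454% → 0.745%.

0.745%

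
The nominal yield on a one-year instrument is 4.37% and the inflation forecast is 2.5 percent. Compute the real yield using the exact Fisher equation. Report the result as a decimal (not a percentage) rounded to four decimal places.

0.0182

By the Fisher equation, 1 + r = (1 + i)/(1 + π).
1 + r = 1.04370 / 1.02500 = 1.018244
r = 1.018244 − 1 = 1.8244%, i.e. 0.0182.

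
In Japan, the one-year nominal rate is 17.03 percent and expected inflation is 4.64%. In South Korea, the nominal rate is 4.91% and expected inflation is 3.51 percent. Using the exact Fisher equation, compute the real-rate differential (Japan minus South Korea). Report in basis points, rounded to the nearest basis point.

1049 basis points

Japan: (1 + 0.1703)/(1 + 0.0464) − 1 = 11.8406%
South Korea: (1 + 0.0491)/(1 + 0.0351) − 1 = 1.3525%
Differential = 11.8406% − 1.3525% = 10.4881% → 1049 basis points.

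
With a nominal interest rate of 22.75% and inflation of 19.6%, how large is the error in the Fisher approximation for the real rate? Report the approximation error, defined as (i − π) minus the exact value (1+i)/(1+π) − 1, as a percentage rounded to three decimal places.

Approximate: r ≈ 22.750% − 19.600% = 3.1500%
Exact: (1 + 0.2275)/(1 + 0.1960) − 1 = 2.6338%
Error = 3.1500% − 2.6338% = 0.5162% → 0.516%.

0.516%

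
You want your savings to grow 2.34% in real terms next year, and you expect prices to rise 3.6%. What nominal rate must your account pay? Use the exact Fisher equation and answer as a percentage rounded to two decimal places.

6.02%

(1 + i) = (1 + r)(1 + π) = 1.02340 × 1.03600 = 1.0602424
i = 1.0602424 − 1, so the required nominal rate is 6.02%.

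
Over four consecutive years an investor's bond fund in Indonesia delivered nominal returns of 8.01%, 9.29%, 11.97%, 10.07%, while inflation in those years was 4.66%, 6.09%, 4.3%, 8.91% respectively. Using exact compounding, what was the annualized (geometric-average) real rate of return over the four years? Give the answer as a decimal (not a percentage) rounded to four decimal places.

Nominal growth factor = 1.0801 × 1.0929 × 1.1197 × 1.1007 = 1.45483934
Price-level growth factor = 1.0466 × 1.0609 × 1.0430 × 1.0891 = 1.26126762
Real growth factor = 1.45483934 / 1.26126762 = 1.15347395
Annualized real rate = 1.15347395^(1/4) − 1 = 3.6339% → 0.0363.

0.0363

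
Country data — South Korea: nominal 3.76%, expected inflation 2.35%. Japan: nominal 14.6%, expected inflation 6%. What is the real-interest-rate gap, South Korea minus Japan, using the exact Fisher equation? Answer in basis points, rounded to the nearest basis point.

South Korea: (1 + 0.0376)/(1 + 0.0235) − 1 = 1.3776%
Japan: (1 + 0.1460)/(1 + 0.0600) − 1 = 8.1132%
Differential = 1.3776% − 8.1132% = -6.7356% → -674 basis points.

-674 basis points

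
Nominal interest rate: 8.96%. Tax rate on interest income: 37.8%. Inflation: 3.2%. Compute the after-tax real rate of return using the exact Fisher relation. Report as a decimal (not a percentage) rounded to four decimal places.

After-tax nominal return = 8.96% × (1 − 0.378) = 5.57312%.
1 + r = 1.0557312 / 1.03200 = 1.022995
After-tax real rate = 1.022995 − 1 → 0.0230.

0.0230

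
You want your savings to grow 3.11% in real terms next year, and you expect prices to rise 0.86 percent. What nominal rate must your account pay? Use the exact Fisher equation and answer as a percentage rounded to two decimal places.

4.00%

(1 + i) = (1 + r)(1 + π) = 1.03110 × 1.00860 = 1.03996746
i = 1.03996746 − 1, so the required nominal rate is 4.00%.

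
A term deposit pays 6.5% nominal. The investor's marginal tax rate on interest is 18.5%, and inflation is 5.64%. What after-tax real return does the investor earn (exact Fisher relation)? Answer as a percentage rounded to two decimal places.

After-tax nominal return = 6.5% × (1 − 0.185) = 5.2975%.
1 + r = 1.052975 / 1.05640 = 0.996758
After-tax real rate = 0.996758 − 1 → -0.32%.

-0.32%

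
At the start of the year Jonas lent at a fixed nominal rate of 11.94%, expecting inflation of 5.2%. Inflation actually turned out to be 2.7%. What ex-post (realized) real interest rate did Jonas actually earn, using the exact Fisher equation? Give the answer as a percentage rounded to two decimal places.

9.00%

Ex-post: (1 + 0.1194)/(1 + 0.0270) − 1 = 8.9971%
So the realized real rate is 9.00%.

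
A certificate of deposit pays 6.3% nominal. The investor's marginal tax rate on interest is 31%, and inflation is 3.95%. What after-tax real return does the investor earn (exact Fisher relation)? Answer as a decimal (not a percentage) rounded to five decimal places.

0.00382

After-tax nominal return = 6.3% × (1 − 0.31) = 4.3470%.
1 + r = 1.04347 / 1.03950 = 1.003819
After-tax real rate = 1.003819 − 1 → 0.00382.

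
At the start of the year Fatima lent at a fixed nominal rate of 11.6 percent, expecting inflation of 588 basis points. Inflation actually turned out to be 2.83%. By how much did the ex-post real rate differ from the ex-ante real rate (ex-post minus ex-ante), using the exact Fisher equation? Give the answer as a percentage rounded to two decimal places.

Ex-ante: (1 + 0.1160)/(1 + 0.0588) − 1 = 5.4023%
Ex-post: (1 + 0.1160)/(1 + 0.0283) − 1 = 8.5286%
Difference (ex-post − ex-ante) = 3.1263% → 3.13%.

3.13%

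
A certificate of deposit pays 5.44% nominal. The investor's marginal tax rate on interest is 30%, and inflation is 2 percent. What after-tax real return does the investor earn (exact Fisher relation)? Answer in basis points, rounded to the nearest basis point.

177 basis points

After-tax nominal return = 5.44% × (1 − 0.3) = 3.8080%.
1 + r = 1.03808 / 1.02000 = 1.017725
After-tax real rate = 1.017725 − 1 → 177 basis points.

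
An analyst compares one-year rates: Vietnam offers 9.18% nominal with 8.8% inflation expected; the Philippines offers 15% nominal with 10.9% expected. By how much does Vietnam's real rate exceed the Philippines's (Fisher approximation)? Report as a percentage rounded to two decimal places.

-3.72%

Vietnam: 9.18% − 8.8% = 0.380%
The Philippines: 15% − 10.9% = 4.100%
Differential = -3.720% → -3.72%.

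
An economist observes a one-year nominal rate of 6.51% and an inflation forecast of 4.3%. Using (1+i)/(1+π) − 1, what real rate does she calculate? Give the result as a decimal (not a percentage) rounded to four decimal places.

0.0212

1 + r = 1.06510 / 1.04300 = 1.021189
r = 1.021189 − 1 = 2.1189%, i.e. 0.0212.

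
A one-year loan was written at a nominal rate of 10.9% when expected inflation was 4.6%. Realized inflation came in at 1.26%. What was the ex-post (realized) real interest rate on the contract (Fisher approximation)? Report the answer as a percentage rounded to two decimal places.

Ex-post: 10.9% − 1.26% = 9.640%
So the realized real rate is 9.64%.

9.64%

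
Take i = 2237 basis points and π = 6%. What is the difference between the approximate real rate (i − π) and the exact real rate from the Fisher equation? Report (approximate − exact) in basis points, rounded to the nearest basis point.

Approximate: r ≈ 22.370% − 6.000% = 16.3700%
Exact: (1 + 0.2237)/(1 + 0.0600) − 1 = 15.4434%
Error = 16.3700% − 15.4434% = 0.9266% → 93 basis points.

93 basis points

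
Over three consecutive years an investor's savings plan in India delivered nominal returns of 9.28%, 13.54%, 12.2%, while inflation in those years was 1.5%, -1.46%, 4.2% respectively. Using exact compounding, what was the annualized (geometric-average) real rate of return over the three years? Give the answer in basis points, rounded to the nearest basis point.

Nominal growth factor = 1.0928 × 1.1354 × 1.1220 = 1.39213846
Price-level growth factor = 1.0150 × 0.9854 × 1.0420 = 1.04218860
Real growth factor = 1.39213846 / 1.04218860 = 1.33578362
Annualized real rate = 1.33578362^(1/3) − 1 = 10.1316% → 1013 basis points.

1013 basis points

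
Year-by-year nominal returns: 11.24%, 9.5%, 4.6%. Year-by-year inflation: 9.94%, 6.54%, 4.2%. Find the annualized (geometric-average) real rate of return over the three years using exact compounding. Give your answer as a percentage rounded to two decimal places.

Nominal growth factor = 1.1124 × 1.0950 × 1.0460 = 1.27410959
Price-level growth factor = 1.0994 × 1.0654 × 1.0420 = 1.22049539
Real growth factor = 1.27410959 / 1.22049539 = 1.04392822
Annualized real rate = 1.04392822^(1/3) − 1 = 1.4433% → 1.44%.

1.44%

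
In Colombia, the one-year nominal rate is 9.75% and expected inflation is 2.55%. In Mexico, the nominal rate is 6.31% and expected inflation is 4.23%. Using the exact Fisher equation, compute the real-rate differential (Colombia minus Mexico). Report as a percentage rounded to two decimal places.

Colombia: (1 + 0.0975)/(1 + 0.0255) − 1 = 7.0210%
Mexico: (1 + 0.0631)/(1 + 0.0423) − 1 = 1.9956%
Differential = 7.0210% − 1.9956% = 5.0254% → 5.03%.

5.03%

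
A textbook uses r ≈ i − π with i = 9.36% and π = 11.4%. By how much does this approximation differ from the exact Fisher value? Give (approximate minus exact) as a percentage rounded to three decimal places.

Approximate: r ≈ 9.360% − 11.400% = -2.0400%
Exact: (1 + 0.0936)/(1 + 0.1140) − 1 = -1.8312%
Error = -2.0400% − (-1.8312%) = -0.2088% → -0.209%.

-0.209%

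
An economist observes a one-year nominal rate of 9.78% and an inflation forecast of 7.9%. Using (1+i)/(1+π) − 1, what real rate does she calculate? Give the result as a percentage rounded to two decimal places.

1.74%

By the Fisher identity, 1 + r = (1 + i)/(1 + π).
1 + r = 1.09780 / 1.07900 = 1.017424
r = 1.017424 − 1 = 1.7424%, i.e. 1.74%.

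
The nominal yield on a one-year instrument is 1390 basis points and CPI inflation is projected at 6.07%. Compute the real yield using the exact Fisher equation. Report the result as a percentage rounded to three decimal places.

7.382%

By the Fisher relation, 1 + r = (1 + i)/(1 + π).
1 + r = 1.13900 / 1.06070 = 1.073819
r = 1.073819 − 1 = 7.3819%, i.e. 7.382%.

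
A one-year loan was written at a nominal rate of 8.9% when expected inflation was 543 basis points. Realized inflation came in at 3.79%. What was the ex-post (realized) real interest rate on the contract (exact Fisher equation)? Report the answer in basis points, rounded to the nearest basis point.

492 basis points

Ex-post: (1 + 0.0890)/(1 + 0.0379) − 1 = 4.9234%
So the realized real rate is 492 basis points.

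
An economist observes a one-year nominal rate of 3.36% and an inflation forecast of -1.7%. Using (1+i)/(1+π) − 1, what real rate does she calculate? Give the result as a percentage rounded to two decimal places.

5.15%

By the Fisher equation, 1 + r = (1 + i)/(1 + π).
1 + r = 1.03360 / 0.98300 = 1.051475
r = 1.051475 − 1 = 5.1475%, i.e. 5.15%.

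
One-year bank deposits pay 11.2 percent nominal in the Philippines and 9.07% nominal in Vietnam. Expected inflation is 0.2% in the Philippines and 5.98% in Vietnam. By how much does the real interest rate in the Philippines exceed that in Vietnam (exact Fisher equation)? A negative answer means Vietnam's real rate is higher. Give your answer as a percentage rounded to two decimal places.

8.06%

The Philippines: (1 + 0.1120)/(1 + 0.0020) − 1 = 10.9780%
Vietnam: (1 + 0.0907)/(1 + 0.0598) − 1 = 2.9156%
Differential = 10.9780% − 2.9156% = 8.0624% → 8.06%.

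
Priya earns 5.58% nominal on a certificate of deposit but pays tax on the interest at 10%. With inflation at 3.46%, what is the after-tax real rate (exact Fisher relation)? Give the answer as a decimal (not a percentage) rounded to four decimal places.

After-tax nominal return = 5.58% × (1 − 0.1) = 5.0220%.
1 + r = 1.05022 / 1.03460 = 1.015098
After-tax real rate = 1.015098 − 1 → 0.0151.

0.0151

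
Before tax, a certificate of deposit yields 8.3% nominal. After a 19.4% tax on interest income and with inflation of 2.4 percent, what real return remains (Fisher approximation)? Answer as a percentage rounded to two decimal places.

After-tax nominal return = 8.3% × (1 − 0.194) = 6.6898%.
r ≈ 6.6898% − 2.4% → 4.29%.

4.29%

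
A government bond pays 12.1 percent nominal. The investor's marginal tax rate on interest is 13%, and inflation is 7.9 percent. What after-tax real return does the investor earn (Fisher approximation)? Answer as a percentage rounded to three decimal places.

2.627%

After-tax nominal return = 12.1% × (1 − 0.13) = 10.5270%.
r ≈ 10.5270% − 7.9% → 2.627%.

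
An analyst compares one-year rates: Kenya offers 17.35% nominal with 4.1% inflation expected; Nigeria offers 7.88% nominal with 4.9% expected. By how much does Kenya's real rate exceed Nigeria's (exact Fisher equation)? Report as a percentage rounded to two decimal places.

9.89%

Kenya: (1 + 0.1735)/(1 + 0.0410) − 1 = 12.7281%
Nigeria: (1 + 0.0788)/(1 + 0.0490) − 1 = 2.8408%
Differential = 12.7281% − 2.8408% = 9.8873% → 9.89%.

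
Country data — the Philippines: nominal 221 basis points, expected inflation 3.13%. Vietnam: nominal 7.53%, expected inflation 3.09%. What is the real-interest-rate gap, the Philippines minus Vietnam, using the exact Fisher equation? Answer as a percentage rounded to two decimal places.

-5.20%

The Philippines: (1 + 0.0221)/(1 + 0.0313) − 1 = -0.8921%
Vietnam: (1 + 0.0753)/(1 + 0.0309) − 1 = 4.3069%
Differential = -0.8921% − 4.3069% = -5.1990% → -5.20%.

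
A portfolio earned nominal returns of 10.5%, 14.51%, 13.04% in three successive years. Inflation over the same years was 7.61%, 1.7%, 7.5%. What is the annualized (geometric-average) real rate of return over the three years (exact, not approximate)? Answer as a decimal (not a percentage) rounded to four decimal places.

0.0673

Nominal growth factor = 1.1050 × 1.1451 × 1.1304 = 1.43033525
Price-level growth factor = 1.0761 × 1.0170 × 1.0750 = 1.17647323
Real growth factor = 1.43033525 / 1.17647323 = 1.21578223
Annualized real rate = 1.21578223^(1/3) − 1 = 6.7297% → 0.0673.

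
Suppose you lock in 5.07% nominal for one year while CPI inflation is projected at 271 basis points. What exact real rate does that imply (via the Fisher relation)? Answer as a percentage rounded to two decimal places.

By the Fisher relation, 1 + r = (1 + i)/(1 + π).
1 + r = 1.05070 / 1.02710 = 1.022977
r = 1.022977 − 1 = 2.2977%, i.e. 2.30%.

2.30%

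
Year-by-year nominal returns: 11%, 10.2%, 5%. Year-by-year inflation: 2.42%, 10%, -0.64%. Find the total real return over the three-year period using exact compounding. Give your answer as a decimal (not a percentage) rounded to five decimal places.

0.14737

Compound the nominal returns: 1.1100 × 1.1020 × 1.0500 = 1.284381.
Compound inflation: 1.0242 × 1.1000 × 0.9936 = 1.119410.
Deflate: 1.284381 / 1.119410 = 1.147374.
Total real return = 1.147374 − 1 → 0.14737.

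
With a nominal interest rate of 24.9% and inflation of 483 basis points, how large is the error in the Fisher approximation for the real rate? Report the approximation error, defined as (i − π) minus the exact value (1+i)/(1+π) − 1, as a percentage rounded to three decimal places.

Approximate: r ≈ 24.900% − 4.830% = 20.0700%
Exact: (1 + 0.2490)/(1 + 0.0483) − 1 = 19.1453%
Error = 20.0700% − 19.1453% = 0.9247% → 0.925%.

0.925%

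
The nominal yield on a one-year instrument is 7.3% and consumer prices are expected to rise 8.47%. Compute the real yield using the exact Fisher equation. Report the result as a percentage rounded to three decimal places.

-1.079%

1 + r = 1.07300 / 1.08470 = 0.989214
r = 0.989214 − 1 = -1.0786%, i.e. -1.079%.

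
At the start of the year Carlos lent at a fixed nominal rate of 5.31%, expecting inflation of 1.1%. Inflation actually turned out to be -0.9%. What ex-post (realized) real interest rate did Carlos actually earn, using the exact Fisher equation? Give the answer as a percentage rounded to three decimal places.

6.266%

Ex-post: (1 + 0.0531)/(1 − 0.0090) − 1 = 6.2664%
So the realized real rate is 6.266%.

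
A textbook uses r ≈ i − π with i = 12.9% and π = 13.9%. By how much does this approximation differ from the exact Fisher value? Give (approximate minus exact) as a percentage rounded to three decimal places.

-0.122%

Approximate: r ≈ 12.900% − 13.900% = -1.0000%
Exact: (1 + 0.1290)/(1 + 0.1390) − 1 = -0.8780%
Error = -1.0000% − (-0.8780%) = -0.1220% → -0.122%.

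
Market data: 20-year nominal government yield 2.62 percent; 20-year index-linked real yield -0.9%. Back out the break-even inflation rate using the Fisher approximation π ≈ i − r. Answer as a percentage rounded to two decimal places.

π ≈ i − r = 2.62% − (-0.9%) → 3.52%.

3.52%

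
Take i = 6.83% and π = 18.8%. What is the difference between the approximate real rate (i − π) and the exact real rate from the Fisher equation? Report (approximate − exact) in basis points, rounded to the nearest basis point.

-189 basis points

Approximate: r ≈ 6.830% − 18.800% = -11.9700%
Exact: (1 + 0.0683)/(1 + 0.1880) − 1 = -10.0758%
Error = -11.9700% − (-10.0758%) = -1.8942% → -189 basis points.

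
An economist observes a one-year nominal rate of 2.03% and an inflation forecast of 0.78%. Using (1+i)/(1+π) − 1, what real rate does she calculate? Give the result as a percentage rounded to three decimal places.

1.240%

By the Fisher relation, 1 + r = (1 + i)/(1 + π).
1 + r = 1.02030 / 1.00780 = 1.012403
r = 1.012403 − 1 = 1.2403%, i.e. 1.240%.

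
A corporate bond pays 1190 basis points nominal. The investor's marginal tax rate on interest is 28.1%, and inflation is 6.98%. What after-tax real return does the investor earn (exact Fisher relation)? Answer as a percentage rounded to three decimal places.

After-tax nominal return = 11.9% × (1 − 0.281) = 8.5561%.
1 + r = 1.085561 / 1.06980 = 1.014733
After-tax real rate = 1.014733 − 1 → 1.473%.

1.473%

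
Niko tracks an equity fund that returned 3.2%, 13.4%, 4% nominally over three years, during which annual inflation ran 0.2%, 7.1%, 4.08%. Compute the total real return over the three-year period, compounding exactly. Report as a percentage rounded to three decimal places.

8.969%

Nominal growth factor = 1.0320 × 1.1340 × 1.0400 = 1.217100
Price-level growth factor = 1.0020 × 1.0710 × 1.0408 = 1.116926
Real growth factor = 1.217100 / 1.116926 = 1.089687
Total real return = 1.089687 − 1 → 8.969%.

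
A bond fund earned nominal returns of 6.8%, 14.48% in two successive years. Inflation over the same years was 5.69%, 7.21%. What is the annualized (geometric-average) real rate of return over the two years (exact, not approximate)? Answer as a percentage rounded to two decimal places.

Nominal growth factor = 1.0680 × 1.1448 = 1.22264640
Price-level growth factor = 1.0569 × 1.0721 = 1.13310249
Real growth factor = 1.22264640 / 1.13310249 = 1.07902543
Annualized real rate = 1.07902543^(1/2) − 1 = 3.8761% → 3.88%.

3.88%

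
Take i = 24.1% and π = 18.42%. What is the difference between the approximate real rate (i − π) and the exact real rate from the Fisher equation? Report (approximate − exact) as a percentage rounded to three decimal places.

0.884%

Approximate: r ≈ 24.100% − 18.420% = 5.6800%
Exact: (1 + 0.2410)/(1 + 0.1842) − 1 = 4.79649%
Error = 5.6800% − 4.79649% = 0.88351% → 0.884%.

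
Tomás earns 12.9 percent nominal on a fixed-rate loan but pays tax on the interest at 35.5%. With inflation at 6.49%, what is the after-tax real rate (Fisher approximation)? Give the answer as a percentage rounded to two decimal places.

After-tax nominal return = 12.9% × (1 − 0.355) = 8.3205%.
r ≈ 8.3205% − 6.49% → 1.83%.

1.83%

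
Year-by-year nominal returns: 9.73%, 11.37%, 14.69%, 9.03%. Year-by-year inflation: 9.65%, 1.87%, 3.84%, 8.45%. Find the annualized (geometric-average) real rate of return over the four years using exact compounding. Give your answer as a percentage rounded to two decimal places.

Compound the nominal returns: 1.0973 × 1.1137 × 1.1469 × 1.0903 = 1.52814711.
Compound inflation: 1.0965 × 1.0187 × 1.0384 × 1.0845 = 1.25790887.
Deflate: 1.52814711 / 1.25790887 = 1.21483134.
Annualized real rate = 1.21483134^(1/4) − 1 = 4.9854% → 4.99%.

4.99%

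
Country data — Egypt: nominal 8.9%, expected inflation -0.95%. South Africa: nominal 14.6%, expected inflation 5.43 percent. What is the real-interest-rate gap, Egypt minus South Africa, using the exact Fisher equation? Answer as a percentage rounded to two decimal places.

Egypt: (1 + 0.0890)/(1 − 0.0095) − 1 = 9.9445%
South Africa: (1 + 0.1460)/(1 + 0.0543) − 1 = 8.6977%
Differential = 9.9445% − 8.6977% = 1.2468% → 1.25%.

1.25%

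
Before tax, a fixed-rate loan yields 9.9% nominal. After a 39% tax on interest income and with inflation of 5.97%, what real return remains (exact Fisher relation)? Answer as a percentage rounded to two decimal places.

After-tax nominal return = 9.9% × (1 − 0.39) = 6.0390%.
1 + r = 1.06039 / 1.05970 = 1.000651
After-tax real rate = 1.000651 − 1 → 0.07%.

0.07%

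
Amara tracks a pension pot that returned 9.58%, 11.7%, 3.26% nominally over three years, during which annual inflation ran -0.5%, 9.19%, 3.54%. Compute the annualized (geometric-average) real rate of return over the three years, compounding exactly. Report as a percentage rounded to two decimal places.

Nominal growth factor = 1.0958 × 1.1170 × 1.0326 = 1.26391128
Price-level growth factor = 0.9950 × 1.0919 × 1.0354 = 1.12490049
Real growth factor = 1.26391128 / 1.12490049 = 1.12357607
Annualized real rate = 1.12357607^(1/3) − 1 = 3.9603% → 3.96%.

3.96%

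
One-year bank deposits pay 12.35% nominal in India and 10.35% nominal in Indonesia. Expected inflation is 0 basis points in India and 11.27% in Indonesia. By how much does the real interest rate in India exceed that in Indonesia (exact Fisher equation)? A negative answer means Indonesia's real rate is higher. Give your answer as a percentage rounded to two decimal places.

India: (1 + 0.1235)/(1 + 0.0000) − 1 = 12.3500%
Indonesia: (1 + 0.1035)/(1 + 0.1127) − 1 = -0.8268%
Differential = 12.3500% − (-0.8268%) = 13.1768% → 13.18%.

13.18%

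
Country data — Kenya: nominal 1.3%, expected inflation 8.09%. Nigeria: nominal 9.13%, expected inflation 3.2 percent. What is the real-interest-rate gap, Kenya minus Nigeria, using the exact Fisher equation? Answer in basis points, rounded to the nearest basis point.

Kenya: (1 + 0.0130)/(1 + 0.0809) − 1 = -6.2818%
Nigeria: (1 + 0.0913)/(1 + 0.0320) − 1 = 5.7461%
Differential = -6.2818% − 5.7461% = -12.0279% → -1203 basis points.

-1203 basis points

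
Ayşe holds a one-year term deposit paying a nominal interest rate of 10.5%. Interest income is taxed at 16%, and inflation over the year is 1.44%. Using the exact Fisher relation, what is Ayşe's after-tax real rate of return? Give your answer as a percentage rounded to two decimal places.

7.28%

After-tax nominal return = 10.5% × (1 − 0.16) = 8.8200%.
1 + r = 1.08820 / 1.01440 = 1.072752
After-tax real rate = 1.072752 − 1 → 7.28%.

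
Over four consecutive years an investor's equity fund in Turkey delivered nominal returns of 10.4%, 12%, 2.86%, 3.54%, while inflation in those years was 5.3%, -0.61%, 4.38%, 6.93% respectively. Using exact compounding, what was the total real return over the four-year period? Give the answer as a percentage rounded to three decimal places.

Nominal growth factor = 1.1040 × 1.1200 × 1.0286 × 1.0354 = 1.316867
Price-level growth factor = 1.0530 × 0.9939 × 1.0438 × 1.0693 = 1.168121
Real growth factor = 1.316867 / 1.168121 = 1.127337
Total real return = 1.127337 − 1 → 12.734%.

12.734%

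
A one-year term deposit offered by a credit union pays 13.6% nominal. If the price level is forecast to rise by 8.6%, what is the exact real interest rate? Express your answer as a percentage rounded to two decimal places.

1 + r = 1.13600 / 1.08600 = 1.046041
r = 1.046041 − 1 = 4.6041%, i.e. 4.60%.

4.60%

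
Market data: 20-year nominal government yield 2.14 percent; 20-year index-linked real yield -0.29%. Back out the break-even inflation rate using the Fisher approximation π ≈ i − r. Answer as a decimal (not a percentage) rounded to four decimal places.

π ≈ i − r = 2.14% − (-0.29%) → 0.0243.

0.0243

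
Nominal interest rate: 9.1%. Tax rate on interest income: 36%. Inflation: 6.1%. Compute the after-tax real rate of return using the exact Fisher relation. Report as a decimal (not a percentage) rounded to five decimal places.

-0.00260

After-tax nominal return = 9.1% × (1 − 0.36) = 5.8240%.
1 + r = 1.05824 / 1.06100 = 0.997399
After-tax real rate = 0.997399 − 1 → -0.00260.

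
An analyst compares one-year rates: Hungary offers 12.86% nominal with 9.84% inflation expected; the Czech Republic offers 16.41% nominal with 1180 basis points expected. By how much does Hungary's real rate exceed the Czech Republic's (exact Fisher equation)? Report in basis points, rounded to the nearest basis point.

Hungary: (1 + 0.1286)/(1 + 0.0984) − 1 = 2.7495%
The Czech Republic: (1 + 0.1641)/(1 + 0.1180) − 1 = 4.1234%
Differential = 2.7495% − 4.1234% = -1.3740% → -137 basis points.

-137 basis points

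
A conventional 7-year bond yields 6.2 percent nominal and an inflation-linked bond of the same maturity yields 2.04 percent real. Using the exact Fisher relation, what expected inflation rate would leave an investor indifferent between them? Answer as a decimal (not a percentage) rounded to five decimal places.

0.04077

(1 + π) = (1 + i)/(1 + r) = 1.06200 / 1.02040 = 1.040768
Break-even inflation = 1.040768 − 1 → 0.04077.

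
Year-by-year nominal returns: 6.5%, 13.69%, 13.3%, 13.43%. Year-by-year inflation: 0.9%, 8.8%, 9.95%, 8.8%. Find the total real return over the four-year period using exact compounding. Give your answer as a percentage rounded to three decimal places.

Compound the nominal returns: 1.0650 × 1.1369 × 1.1330 × 1.1343 = 1.556072.
Compound inflation: 1.0090 × 1.0880 × 1.0995 × 1.0880 = 1.313240.
Deflate: 1.556072 / 1.313240 = 1.184910.
Total real return = 1.184910 − 1 → 18.491%.

18.491%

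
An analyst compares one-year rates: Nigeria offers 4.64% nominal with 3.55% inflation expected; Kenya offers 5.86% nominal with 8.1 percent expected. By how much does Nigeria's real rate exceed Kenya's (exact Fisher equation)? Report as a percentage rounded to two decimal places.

Nigeria: (1 + 0.0464)/(1 + 0.0355) − 1 = 1.0526%
Kenya: (1 + 0.0586)/(1 + 0.0810) − 1 = -2.0722%
Differential = 1.0526% − (-2.0722%) = 3.1248% → 3.12%.

3.12%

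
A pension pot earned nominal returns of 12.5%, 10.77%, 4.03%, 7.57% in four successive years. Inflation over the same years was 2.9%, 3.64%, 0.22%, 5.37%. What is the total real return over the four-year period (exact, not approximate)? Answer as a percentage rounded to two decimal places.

Compound the nominal returns: 1.1250 × 1.1077 × 1.0403 × 1.0757 = 1.394519.
Compound inflation: 1.0290 × 1.0364 × 1.0022 × 1.0537 = 1.126196.
Deflate: 1.394519 / 1.126196 = 1.238256.
Total real return = 1.238256 − 1 → 23.83%.

23.83%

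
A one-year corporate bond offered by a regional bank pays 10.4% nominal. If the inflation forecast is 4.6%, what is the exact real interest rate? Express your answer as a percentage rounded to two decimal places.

5.54%

By the Fisher identity, 1 + r = (1 + i)/(1 + π).
1 + r = 1.10400 / 1.04600 = 1.055449
r = 1.055449 − 1 = 5.5449%, i.e. 5.54%.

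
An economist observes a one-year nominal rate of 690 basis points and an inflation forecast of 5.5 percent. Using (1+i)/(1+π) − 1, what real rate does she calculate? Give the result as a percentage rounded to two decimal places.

By the Fisher identity, 1 + r = (1 + i)/(1 + π).
1 + r = 1.06900 / 1.05500 = 1.013270
r = 1.013270 − 1 = 1.3270%, i.e. 1.33%.

1.33%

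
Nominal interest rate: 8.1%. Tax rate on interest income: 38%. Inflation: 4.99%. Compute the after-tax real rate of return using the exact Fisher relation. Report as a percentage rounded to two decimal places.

After-tax nominal return = 8.1% × (1 − 0.38) = 5.0220%.
1 + r = 1.05022 / 1.04990 = 1.000305
After-tax real rate = 1.000305 − 1 → 0.03%.

0.03%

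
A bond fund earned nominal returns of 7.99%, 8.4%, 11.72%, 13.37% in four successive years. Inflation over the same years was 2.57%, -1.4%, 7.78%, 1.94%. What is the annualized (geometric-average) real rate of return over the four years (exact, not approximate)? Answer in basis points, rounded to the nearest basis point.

Compound the nominal returns: 1.0799 × 1.0840 × 1.1172 × 1.1337 = 1.48266111.
Compound inflation: 1.0257 × 0.9860 × 1.0778 × 1.0194 = 1.11116890.
Deflate: 1.48266111 / 1.11116890 = 1.33432560.
Annualized real rate = 1.33432560^(1/4) − 1 = 7.4770% → 748 basis points.

748 basis points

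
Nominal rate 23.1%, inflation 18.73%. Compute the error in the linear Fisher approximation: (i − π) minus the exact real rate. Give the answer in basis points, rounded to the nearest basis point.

69 basis points

Approximate: r ≈ 23.100% − 18.730% = 4.3700%
Exact: (1 + 0.2310)/(1 + 0.1873) − 1 = 3.6806%
Error = 4.3700% − 3.6806% = 0.6894% → 69 basis points.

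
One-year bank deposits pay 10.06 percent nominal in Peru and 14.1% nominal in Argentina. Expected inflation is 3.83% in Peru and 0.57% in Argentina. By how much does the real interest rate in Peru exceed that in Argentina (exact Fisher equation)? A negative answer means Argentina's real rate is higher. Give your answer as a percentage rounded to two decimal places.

-7.45%

Peru: (1 + 0.1006)/(1 + 0.0383) − 1 = 6.0002%
Argentina: (1 + 0.1410)/(1 + 0.0057) − 1 = 13.4533%
Differential = 6.0002% − 13.4533% = -7.4531% → -7.45%.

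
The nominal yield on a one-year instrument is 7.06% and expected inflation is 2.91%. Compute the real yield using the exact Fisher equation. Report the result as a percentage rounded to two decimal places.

4.03%

1 + r = 1.07060 / 1.02910 = 1.040326
r = 1.040326 − 1 = 4.0326%, i.e. 4.03%.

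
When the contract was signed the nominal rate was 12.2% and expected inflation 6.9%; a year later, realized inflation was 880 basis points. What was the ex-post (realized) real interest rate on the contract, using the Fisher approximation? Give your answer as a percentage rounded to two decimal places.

Ex-post: 12.2% − 8.8% = 3.400%
So the realized real rate is 3.40%.

3.40%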